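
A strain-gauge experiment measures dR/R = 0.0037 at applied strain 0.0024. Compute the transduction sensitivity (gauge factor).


GF = (dR/R) / epsilon
= 0.0037 / 0.0024
= 1.5417

1.5417


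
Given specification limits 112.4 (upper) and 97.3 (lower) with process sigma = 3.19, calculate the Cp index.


Cp = (USL - LSL) / (6 * sigma)
= (112.4 - 97.3) / (6 * 3.19)
= 15.1000 / 19.1400
= 0.7889

0.7889


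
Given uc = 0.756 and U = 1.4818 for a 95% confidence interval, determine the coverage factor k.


k = U / uc
k = 1.4818 / 0.756
k = 1.96

1.96


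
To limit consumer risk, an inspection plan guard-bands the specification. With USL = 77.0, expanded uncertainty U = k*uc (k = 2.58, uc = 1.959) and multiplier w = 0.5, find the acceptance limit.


U = k * uc = 2.58 * 1.959 = 5.05422
guard band g = w * U = 0.5 * 5.05422 = 2.52711
AL = USL - g = 77.0 - 2.52711
AL = 74.4729

74.4729


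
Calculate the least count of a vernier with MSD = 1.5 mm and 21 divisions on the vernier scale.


LC = MSD / n_div
= 1.5 / 21
= 0.0714

0.0714


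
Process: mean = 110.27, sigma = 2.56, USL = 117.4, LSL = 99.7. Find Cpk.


Cpu = (USL - mean) / (3*sigma) = (117.4 - 110.27) / (3*2.56) = 0.9284
Cpl = (mean - LSL) / (3*sigma) = (110.27 - 99.7) / (3*2.56) = 1.3763
Cpk = min(Cpu, Cpl) = 0.9284

0.9284


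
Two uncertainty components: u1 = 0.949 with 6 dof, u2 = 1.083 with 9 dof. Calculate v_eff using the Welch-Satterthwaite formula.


uc = sqrt(u1^2 + u2^2) = sqrt(0.949^2 + 1.083^2) = 1.4399618
v_eff = uc^4 / (u1^4/v1 + u2^4/v2)
= 1.4399618^4 / (0.949^4/6 + 1.083^4/9)
= 4.2993607 / 0.28803243
v_eff = 14.9267

14.9267


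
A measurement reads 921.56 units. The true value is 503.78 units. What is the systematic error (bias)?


Systematic error = measured - true
= 921.56 - 503.78
= 417.7800

417.7800


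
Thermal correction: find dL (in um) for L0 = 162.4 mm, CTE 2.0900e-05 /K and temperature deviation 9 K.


dL = L * alpha * dT
= 162.4 * 2.0900e-05 * 9
= 0.0305474 mm
dL_um = 0.0305474 * 1000 = 30.5474 um

30.5474


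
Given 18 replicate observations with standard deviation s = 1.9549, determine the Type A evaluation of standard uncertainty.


u_A = s / sqrt(n)
u_A = 1.9549 / sqrt(18)
u_A = 1.9549 / 4.2426407
u_A = 0.4608

0.4608


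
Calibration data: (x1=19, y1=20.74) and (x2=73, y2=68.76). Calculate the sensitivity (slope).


slope = (y2 - y1) / (x2 - x1)
= (68.76 - 20.74) / (73 - 19)
= 48.0200 / 54
= 0.8893

0.8893


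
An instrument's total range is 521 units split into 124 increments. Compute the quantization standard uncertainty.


resolution = range / divisions
resolution = 521 / 124 = 4.2016129
u_res = resolution / (2*sqrt(3))
u_res = 4.2016129 / 3.4641016
u_res = 1.2129

1.2129


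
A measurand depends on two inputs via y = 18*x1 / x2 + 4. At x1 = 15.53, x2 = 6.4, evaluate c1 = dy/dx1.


y = 18*x1 / x2 + 4
dy/dx1 = 18/x2
Evaluate at x2 = 6.4: c1 = 18 / 6.4
c1 = 2.8125

2.8125


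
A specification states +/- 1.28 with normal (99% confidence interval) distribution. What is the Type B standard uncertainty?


u_B = half_width / 2.576
u_B = 1.28 / 2.576
u_B = 0.4969

0.4969


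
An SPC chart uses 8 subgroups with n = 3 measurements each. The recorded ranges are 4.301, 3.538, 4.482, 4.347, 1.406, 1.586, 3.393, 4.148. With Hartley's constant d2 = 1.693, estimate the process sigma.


R_bar = (4.301 + 3.538 + 4.482 + 4.347 + 1.406 + 1.586 + 3.393 + 4.148) / 8
R_bar = 27.201 / 8 = 3.400125
sigma_hat = R_bar / d2 = 3.400125 / 1.693 = 2.0083

2.0083


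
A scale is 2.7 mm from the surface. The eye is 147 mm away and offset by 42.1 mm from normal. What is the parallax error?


error = h * offset / d
= 2.7 * 42.1 / 147
= 0.7733

0.7733


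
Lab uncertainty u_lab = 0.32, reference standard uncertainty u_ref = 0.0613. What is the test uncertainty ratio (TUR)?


TUR = u_lab / u_ref
= 0.32 / 0.0613
= 5.2202

5.2202


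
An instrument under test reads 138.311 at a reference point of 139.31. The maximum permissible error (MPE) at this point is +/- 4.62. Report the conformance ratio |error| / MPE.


e = indication - reference = 138.311 - 139.31 = -0.9990
|e| = 0.9990
ratio = |e| / MPE = 0.9990 / 4.62
ratio = 0.2162

0.2162


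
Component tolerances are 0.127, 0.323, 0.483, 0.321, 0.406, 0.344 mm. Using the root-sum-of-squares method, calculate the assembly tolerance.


RSS = sqrt(0.127^2 + 0.323^2 + 0.483^2 + 0.321^2 + 0.406^2 + 0.344^2)
= sqrt(0.73996)
= 0.8602

0.8602


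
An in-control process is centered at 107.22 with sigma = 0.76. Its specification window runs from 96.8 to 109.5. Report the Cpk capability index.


Cpu = (USL - mean) / (3*sigma) = (109.5 - 107.22) / (3*0.76) = 1.0000
Cpl = (mean - LSL) / (3*sigma) = (107.22 - 96.8) / (3*0.76) = 4.5702
Cpk = min(Cpu, Cpl) = 1.0000

1.0000


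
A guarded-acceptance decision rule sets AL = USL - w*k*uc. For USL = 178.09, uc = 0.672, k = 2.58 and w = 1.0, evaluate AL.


U = k * uc = 2.58 * 0.672 = 1.73376
guard band g = w * U = 1.0 * 1.73376 = 1.73376
AL = USL - g = 178.09 - 1.73376
AL = 176.3562

176.3562


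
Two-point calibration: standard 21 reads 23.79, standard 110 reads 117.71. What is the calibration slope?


slope = (y2 - y1) / (x2 - x1)
= (117.71 - 23.79) / (110 - 21)
= 93.9200 / 89
= 1.0553

1.0553


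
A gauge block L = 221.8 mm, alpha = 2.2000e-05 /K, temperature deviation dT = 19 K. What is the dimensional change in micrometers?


dL = L * alpha * dT
= 221.8 * 2.2000e-05 * 19
= 0.0927124 mm
dL_um = 0.0927124 * 1000 = 92.7124 um

92.7124


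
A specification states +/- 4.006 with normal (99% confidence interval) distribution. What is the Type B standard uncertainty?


u_B = half_width / 2.576
u_B = 4.006 / 2.576
u_B = 1.5551

1.5551


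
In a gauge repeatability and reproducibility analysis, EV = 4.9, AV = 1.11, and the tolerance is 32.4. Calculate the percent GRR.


GRR = sqrt(EV^2 + AV^2) = sqrt(4.9^2 + 1.11^2) = 5.0241517
%GRR = GRR / tol * 100 = 5.0241517 / 32.4 * 100
%GRR = 15.5066

15.5066


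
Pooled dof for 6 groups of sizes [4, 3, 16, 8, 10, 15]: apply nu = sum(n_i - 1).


nu = sum_i (n_i - 1)
nu = ((4 - 1) + (3 - 1) + (16 - 1) + (8 - 1) + (10 - 1) + (15 - 1))
nu = 3 + 2 + 15 + 7 + 9 + 14
nu = 50

50


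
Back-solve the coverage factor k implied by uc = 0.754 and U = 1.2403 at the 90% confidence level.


k = U / uc
k = 1.2403 / 0.754
k = 1.645

1.645


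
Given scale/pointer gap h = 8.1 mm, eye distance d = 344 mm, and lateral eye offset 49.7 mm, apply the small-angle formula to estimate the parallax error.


error = h * offset / d
= 8.1 * 49.7 / 344
= 1.1703

1.1703


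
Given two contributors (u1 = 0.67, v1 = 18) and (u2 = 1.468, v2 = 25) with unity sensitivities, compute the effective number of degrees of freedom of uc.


uc = sqrt(u1^2 + u2^2) = sqrt(0.67^2 + 1.468^2) = 1.6136679
v_eff = uc^4 / (u1^4/v1 + u2^4/v2)
= 1.6136679^4 / (0.67^4/18 + 1.468^4/25)
= 6.7804207 / 0.1969602
v_eff = 34.4253

34.4253


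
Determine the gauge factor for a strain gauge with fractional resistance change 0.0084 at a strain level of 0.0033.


GF = (dR/R) / epsilon
= 0.0084 / 0.0033
= 2.5455

2.5455


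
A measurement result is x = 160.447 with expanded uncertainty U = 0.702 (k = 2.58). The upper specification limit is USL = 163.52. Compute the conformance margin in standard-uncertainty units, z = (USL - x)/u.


u = U / k = 0.702 / 2.58 = 0.27209302
margin = |USL - x| = |163.52 - 160.447| = 3.073
z = margin / u = 3.073 / 0.27209302
z = 11.2939

11.2939


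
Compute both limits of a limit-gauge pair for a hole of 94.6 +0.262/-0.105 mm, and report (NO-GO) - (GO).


GO = nominal - lower_tol (smallest hole = maximum material condition)
GO = 94.6 - 0.105 = 94.495
NO-GO = nominal + upper_tol (largest hole = least material condition)
NO-GO = 94.6 + 0.262 = 94.862
spread = NO-GO - GO = 94.862 - 94.495 = 0.3670

0.3670


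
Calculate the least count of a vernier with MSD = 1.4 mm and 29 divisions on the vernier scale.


LC = MSD / n_div
= 1.4 / 29
= 0.0483

0.0483


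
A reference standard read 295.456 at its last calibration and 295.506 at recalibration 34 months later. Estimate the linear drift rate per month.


rate = (v2 - v1) / months
= (295.506 - 295.456) / 34
= 0.0500 / 34
= 0.0015

0.0015


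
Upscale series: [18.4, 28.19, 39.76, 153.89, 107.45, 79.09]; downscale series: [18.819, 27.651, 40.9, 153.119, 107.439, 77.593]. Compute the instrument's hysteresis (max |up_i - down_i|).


|18.4 - 18.819| = 0.4190
|28.19 - 27.651| = 0.5390
|39.76 - 40.9| = 1.1400
|153.89 - 153.119| = 0.7710
|107.45 - 107.439| = 0.0110
|79.09 - 77.593| = 1.4970
hysteresis = max(diffs) = 1.4970

1.4970


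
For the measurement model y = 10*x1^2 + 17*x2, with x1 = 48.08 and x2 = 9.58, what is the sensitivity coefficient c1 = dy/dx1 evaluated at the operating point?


y = 10*x1^2 + 17*x2
dy/dx1 = 2*10*x1
Evaluate at x1 = 48.08: c1 = 20 * 48.08
c1 = 961.6000

961.6000


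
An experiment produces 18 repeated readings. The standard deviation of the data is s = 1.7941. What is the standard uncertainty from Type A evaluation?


u_A = s / sqrt(n)
u_A = 1.7941 / sqrt(18)
u_A = 1.7941 / 4.2426407
u_A = 0.4229

0.4229


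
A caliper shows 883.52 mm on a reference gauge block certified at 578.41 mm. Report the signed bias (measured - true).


Systematic error = measured - true
= 883.52 - 578.41
= 305.1100

305.1100


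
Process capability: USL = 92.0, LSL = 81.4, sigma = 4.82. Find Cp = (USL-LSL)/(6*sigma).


Cp = (USL - LSL) / (6 * sigma)
= (92.0 - 81.4) / (6 * 4.82)
= 10.6000 / 28.9200
= 0.3665

0.3665


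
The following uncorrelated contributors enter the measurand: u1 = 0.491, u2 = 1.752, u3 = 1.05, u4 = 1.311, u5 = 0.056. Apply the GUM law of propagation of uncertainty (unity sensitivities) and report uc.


uc = sqrt(0.491^2 + 1.752^2 + 1.05^2 + 1.311^2 + 0.056^2)
uc = sqrt(6.134942)
uc = 2.4769

2.4769


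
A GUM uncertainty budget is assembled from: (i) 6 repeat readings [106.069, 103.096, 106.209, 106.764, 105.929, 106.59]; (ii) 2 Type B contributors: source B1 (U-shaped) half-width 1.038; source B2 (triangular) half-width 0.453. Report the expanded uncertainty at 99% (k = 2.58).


mean = (106.069 + 103.096 + 106.209 + 106.764 + 105.929 + 106.59) / 6 = 105.7761667
s = sqrt(sum((x - mean)^2)/(n-1)) = 1.350399
u_A = s / sqrt(n) = 1.350399 / sqrt(6) = 0.55129808
u_B1 = 1.038 / sqrt(2) = 0.73397684
u_B2 = 0.453 / sqrt(6) = 0.18493648
uc = sqrt(0.55129808^2 + 0.73397684^2 + 0.18493648^2) = 0.93640433
U = k * uc = 2.58 * 0.93640433
U = 2.4159

2.4159


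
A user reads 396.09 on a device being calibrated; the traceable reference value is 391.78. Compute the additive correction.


Correction = standard - reading
= 391.78 - 396.09
= -4.3100

-4.3100


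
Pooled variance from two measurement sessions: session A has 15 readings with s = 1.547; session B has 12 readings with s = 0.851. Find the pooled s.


s_p = sqrt(((n1-1)*s1^2 + (n2-1)*s2^2) / (n1+n2-2))
numerator = (15-1)*1.547^2 + (12-1)*0.851^2 = 33.504926 + 7.966211 = 41.471137
denominator = 15 + 12 - 2 = 25
s_p^2 = 41.471137 / 25 = 1.6588455
s_p = sqrt(1.6588455) = 1.2880

1.2880


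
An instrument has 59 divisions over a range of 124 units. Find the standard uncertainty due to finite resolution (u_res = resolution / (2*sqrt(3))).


resolution = range / divisions
resolution = 124 / 59 = 2.1016949
u_res = resolution / (2*sqrt(3))
u_res = 2.1016949 / 3.4641016
u_res = 0.6067

0.6067


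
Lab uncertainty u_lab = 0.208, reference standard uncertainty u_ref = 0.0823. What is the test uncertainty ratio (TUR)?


TUR = u_lab / u_ref
= 0.208 / 0.0823
= 2.5273

2.5273


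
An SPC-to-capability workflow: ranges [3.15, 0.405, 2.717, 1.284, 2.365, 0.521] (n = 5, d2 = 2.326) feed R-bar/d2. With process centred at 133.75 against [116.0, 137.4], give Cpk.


R_bar = (3.15 + 0.405 + 2.717 + 1.284 + 2.365 + 0.521) / 6 = 1.7403333
sigma = R_bar / d2 = 1.7403333 / 2.326 = 0.74820864
Cp = (USL - LSL)/(6*sigma) = (137.4 - 116.0)/(6*0.74820864) = 4.7669
Cpu = (137.4 - 133.75)/(3*0.74820864) = 1.6261
Cpl = (133.75 - 116.0)/(3*0.74820864) = 7.9078
Cpk = min(Cpu, Cpl) = 1.6261

1.6261


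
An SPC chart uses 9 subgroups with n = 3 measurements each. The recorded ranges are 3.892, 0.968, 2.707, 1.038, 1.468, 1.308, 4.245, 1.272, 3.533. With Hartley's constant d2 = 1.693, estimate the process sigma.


R_bar = (3.892 + 0.968 + 2.707 + 1.038 + 1.468 + 1.308 + 4.245 + 1.272 + 3.533) / 9
R_bar = 20.431 / 9 = 2.2701111
sigma_hat = R_bar / d2 = 2.2701111 / 1.693 = 1.3409

1.3409


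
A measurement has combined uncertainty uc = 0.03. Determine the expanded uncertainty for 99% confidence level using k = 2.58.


U = k * uc
U = 2.58 * 0.03
U = 0.0774

0.0774


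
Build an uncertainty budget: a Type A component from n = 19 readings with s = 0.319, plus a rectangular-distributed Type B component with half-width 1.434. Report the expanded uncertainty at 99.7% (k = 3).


u_A = s / sqrt(n) = 0.319 / sqrt(19) = 0.073183619
u_B = half_width / sqrt(3) = 1.434 / sqrt(3) = 0.82792029
uc = sqrt(u_A^2 + u_B^2) = sqrt(0.073183619^2 + 0.82792029^2) = 0.83114851
U = k * uc = 3 * 0.83114851
U = 2.4934

2.4934


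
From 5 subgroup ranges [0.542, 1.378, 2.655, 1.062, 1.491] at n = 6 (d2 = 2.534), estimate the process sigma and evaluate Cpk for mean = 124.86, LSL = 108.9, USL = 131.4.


R_bar = (0.542 + 1.378 + 2.655 + 1.062 + 1.491) / 5 = 1.4256
sigma = R_bar / d2 = 1.4256 / 2.534 = 0.56258879
Cp = (USL - LSL)/(6*sigma) = (131.4 - 108.9)/(6*0.56258879) = 6.6656
Cpu = (131.4 - 124.86)/(3*0.56258879) = 3.8749
Cpl = (124.86 - 108.9)/(3*0.56258879) = 9.4563
Cpk = min(Cpu, Cpl) = 3.8749

3.8749


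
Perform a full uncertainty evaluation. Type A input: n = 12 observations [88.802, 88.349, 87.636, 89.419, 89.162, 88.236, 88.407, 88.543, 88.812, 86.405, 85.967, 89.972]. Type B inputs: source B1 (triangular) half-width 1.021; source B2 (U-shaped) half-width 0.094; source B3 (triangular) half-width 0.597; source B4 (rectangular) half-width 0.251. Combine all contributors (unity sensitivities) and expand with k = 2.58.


mean = (88.802 + 88.349 + 87.636 + 89.419 + 89.162 + 88.236 + 88.407 + 88.543 + 88.812 + 86.405 + 85.967 + 89.972) / 12 = 88.30916667
s = sqrt(sum((x - mean)^2)/(n-1)) = 1.1621193
u_A = s / sqrt(n) = 1.1621193 / sqrt(12) = 0.33547495
u_B1 = 1.021 / sqrt(6) = 0.4168215
u_B2 = 0.094 / sqrt(2) = 0.066468037
u_B3 = 0.597 / sqrt(6) = 0.24372423
u_B4 = 0.251 / sqrt(3) = 0.14491492
uc = sqrt(0.33547495^2 + 0.4168215^2 + 0.066468037^2 + 0.24372423^2 + 0.14491492^2) = 0.6091826
U = k * uc = 2.58 * 0.6091826
U = 1.5717

1.5717


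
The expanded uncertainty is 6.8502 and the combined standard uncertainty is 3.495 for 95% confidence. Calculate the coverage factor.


k = U / uc
k = 6.8502 / 3.495
k = 1.96

1.96


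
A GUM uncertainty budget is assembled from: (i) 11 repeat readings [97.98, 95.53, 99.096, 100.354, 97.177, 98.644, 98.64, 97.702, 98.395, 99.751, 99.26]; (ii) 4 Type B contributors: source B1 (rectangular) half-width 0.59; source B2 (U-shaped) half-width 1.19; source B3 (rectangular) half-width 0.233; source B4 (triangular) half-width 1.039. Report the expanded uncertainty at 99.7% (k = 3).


mean = (97.98 + 95.53 + 99.096 + 100.354 + 97.177 + 98.644 + 98.64 + 97.702 + 98.395 + 99.751 + 99.26) / 11 = 98.41172727
s = sqrt(sum((x - mean)^2)/(n-1)) = 1.3183025
u_A = s / sqrt(n) = 1.3183025 / sqrt(11) = 0.39748316
u_B1 = 0.59 / sqrt(3) = 0.34063666
u_B2 = 1.19 / sqrt(2) = 0.84145707
u_B3 = 0.233 / sqrt(3) = 0.13452261
u_B4 = 1.039 / sqrt(6) = 0.42416997
uc = sqrt(0.39748316^2 + 0.34063666^2 + 0.84145707^2 + 0.13452261^2 + 0.42416997^2) = 1.0863207
U = k * uc = 3 * 1.0863207
U = 3.2590

3.2590


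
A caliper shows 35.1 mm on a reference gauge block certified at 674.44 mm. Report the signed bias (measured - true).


Systematic error = measured - true
= 35.1 - 674.44
= -639.3400

-639.3400


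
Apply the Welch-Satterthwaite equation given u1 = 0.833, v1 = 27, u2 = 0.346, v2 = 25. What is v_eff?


uc = sqrt(u1^2 + u2^2) = sqrt(0.833^2 + 0.346^2) = 0.90200055
v_eff = uc^4 / (u1^4/v1 + u2^4/v2)
= 0.90200055^4 / (0.833^4/27 + 0.346^4/25)
= 0.66195308 / 0.018405941
v_eff = 35.9641

35.9641


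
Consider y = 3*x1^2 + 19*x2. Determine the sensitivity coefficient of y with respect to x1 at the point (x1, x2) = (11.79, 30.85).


y = 3*x1^2 + 19*x2
dy/dx1 = 2*3*x1
Evaluate at x1 = 11.79: c1 = 6 * 11.79
c1 = 70.7400

70.7400


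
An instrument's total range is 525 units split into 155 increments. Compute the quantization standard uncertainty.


resolution = range / divisions
resolution = 525 / 155 = 3.3870968
u_res = resolution / (2*sqrt(3))
u_res = 3.3870968 / 3.4641016
u_res = 0.9778

0.9778


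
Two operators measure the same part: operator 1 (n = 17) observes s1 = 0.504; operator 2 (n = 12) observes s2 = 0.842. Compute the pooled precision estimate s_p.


s_p = sqrt(((n1-1)*s1^2 + (n2-1)*s2^2) / (n1+n2-2))
numerator = (17-1)*0.504^2 + (12-1)*0.842^2 = 4.064256 + 7.798604 = 11.86286
denominator = 17 + 12 - 2 = 27
s_p^2 = 11.86286 / 27 = 0.43936519
s_p = sqrt(0.43936519) = 0.6628

0.6628


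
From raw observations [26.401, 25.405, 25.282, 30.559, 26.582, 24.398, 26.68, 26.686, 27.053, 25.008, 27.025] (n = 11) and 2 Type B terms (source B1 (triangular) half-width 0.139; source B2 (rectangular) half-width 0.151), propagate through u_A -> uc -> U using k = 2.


mean = (26.401 + 25.405 + 25.282 + 30.559 + 26.582 + 24.398 + 26.68 + 26.686 + 27.053 + 25.008 + 27.025) / 11 = 26.46172727
s = sqrt(sum((x - mean)^2)/(n-1)) = 1.6263868
u_A = s / sqrt(n) = 1.6263868 / sqrt(11) = 0.49037407
u_B1 = 0.139 / sqrt(6) = 0.056746512
u_B2 = 0.151 / sqrt(3) = 0.087179891
uc = sqrt(0.49037407^2 + 0.056746512^2 + 0.087179891^2) = 0.50128558
U = k * uc = 2 * 0.50128558
U = 1.0026

1.0026


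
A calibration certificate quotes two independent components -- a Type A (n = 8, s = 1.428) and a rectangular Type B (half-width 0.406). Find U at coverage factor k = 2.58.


u_A = s / sqrt(n) = 1.428 / sqrt(8) = 0.50487424
u_B = half_width / sqrt(3) = 0.406 / sqrt(3) = 0.23440421
uc = sqrt(u_A^2 + u_B^2) = sqrt(0.50487424^2 + 0.23440421^2) = 0.55663573
U = k * uc = 2.58 * 0.55663573
U = 1.4361

1.4361


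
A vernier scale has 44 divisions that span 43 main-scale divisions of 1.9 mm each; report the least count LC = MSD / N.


LC = MSD / n_div
= 1.9 / 44
= 0.0432

0.0432


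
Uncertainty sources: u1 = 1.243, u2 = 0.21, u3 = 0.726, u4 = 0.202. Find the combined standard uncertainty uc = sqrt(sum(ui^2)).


uc = sqrt(1.243^2 + 0.21^2 + 0.726^2 + 0.202^2)
uc = sqrt(2.157029)
uc = 1.4687

1.4687


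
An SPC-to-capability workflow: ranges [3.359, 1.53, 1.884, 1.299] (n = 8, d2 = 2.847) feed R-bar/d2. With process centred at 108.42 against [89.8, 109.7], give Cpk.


R_bar = (3.359 + 1.53 + 1.884 + 1.299) / 4 = 2.018
sigma = R_bar / d2 = 2.018 / 2.847 = 0.7088163
Cp = (USL - LSL)/(6*sigma) = (109.7 - 89.8)/(6*0.7088163) = 4.6792
Cpu = (109.7 - 108.42)/(3*0.7088163) = 0.6019
Cpl = (108.42 - 89.8)/(3*0.7088163) = 8.7564
Cpk = min(Cpu, Cpl) = 0.6019

0.6019


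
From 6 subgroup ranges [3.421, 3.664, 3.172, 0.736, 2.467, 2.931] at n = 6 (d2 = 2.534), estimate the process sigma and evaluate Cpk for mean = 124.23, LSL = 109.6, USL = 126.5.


R_bar = (3.421 + 3.664 + 3.172 + 0.736 + 2.467 + 2.931) / 6 = 2.7318333
sigma = R_bar / d2 = 2.7318333 / 2.534 = 1.0780715
Cp = (USL - LSL)/(6*sigma) = (126.5 - 109.6)/(6*1.0780715) = 2.6127
Cpu = (126.5 - 124.23)/(3*1.0780715) = 0.7019
Cpl = (124.23 - 109.6)/(3*1.0780715) = 4.5235
Cpk = min(Cpu, Cpl) = 0.7019

0.7019


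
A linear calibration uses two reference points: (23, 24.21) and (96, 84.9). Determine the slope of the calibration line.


slope = (y2 - y1) / (x2 - x1)
= (84.9 - 24.21) / (96 - 23)
= 60.6900 / 73
= 0.8314

0.8314


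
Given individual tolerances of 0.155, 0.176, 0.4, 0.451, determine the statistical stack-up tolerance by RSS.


RSS = sqrt(0.155^2 + 0.176^2 + 0.4^2 + 0.451^2)
= sqrt(0.418402)
= 0.6468

0.6468


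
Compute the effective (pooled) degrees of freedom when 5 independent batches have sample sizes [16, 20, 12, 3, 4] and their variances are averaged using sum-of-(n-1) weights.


nu = sum_i (n_i - 1)
nu = ((16 - 1) + (20 - 1) + (12 - 1) + (3 - 1) + (4 - 1))
nu = 15 + 19 + 11 + 2 + 3
nu = 50

50


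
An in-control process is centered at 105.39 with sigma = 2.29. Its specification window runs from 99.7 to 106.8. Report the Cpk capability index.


Cpu = (USL - mean) / (3*sigma) = (106.8 - 105.39) / (3*2.29) = 0.2052
Cpl = (mean - LSL) / (3*sigma) = (105.39 - 99.7) / (3*2.29) = 0.8282
Cpk = min(Cpu, Cpl) = 0.2052

0.2052


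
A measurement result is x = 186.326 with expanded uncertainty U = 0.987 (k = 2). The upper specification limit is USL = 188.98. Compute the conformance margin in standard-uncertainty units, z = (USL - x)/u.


u = U / k = 0.987 / 2 = 0.4935
margin = |USL - x| = |188.98 - 186.326| = 2.654
z = margin / u = 2.654 / 0.4935
z = 5.3779

5.3779


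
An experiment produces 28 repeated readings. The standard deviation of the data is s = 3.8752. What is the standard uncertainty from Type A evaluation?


u_A = s / sqrt(n)
u_A = 3.8752 / sqrt(28)
u_A = 3.8752 / 5.2915026
u_A = 0.7323

0.7323


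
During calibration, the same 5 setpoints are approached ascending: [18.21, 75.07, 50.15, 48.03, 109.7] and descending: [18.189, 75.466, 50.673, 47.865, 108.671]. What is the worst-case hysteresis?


|18.21 - 18.189| = 0.0210
|75.07 - 75.466| = 0.3960
|50.15 - 50.673| = 0.5230
|48.03 - 47.865| = 0.1650
|109.7 - 108.671| = 1.0290
hysteresis = max(diffs) = 1.0290

1.0290


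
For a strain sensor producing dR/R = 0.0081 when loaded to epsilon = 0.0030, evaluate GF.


GF = (dR/R) / epsilon
= 0.0081 / 0.0030
= 2.7000

2.7000


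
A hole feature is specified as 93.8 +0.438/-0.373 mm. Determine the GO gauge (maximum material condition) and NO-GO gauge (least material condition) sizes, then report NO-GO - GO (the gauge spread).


GO = nominal - lower_tol (smallest hole = maximum material condition)
GO = 93.8 - 0.373 = 93.427
NO-GO = nominal + upper_tol (largest hole = least material condition)
NO-GO = 93.8 + 0.438 = 94.238
spread = NO-GO - GO = 94.238 - 93.427 = 0.8110

0.8110


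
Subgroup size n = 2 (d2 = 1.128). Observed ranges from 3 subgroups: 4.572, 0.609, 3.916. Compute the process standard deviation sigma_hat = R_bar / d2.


R_bar = (4.572 + 0.609 + 3.916) / 3
R_bar = 9.097 / 3 = 3.0323333
sigma_hat = R_bar / d2 = 3.0323333 / 1.128 = 2.6882

2.6882


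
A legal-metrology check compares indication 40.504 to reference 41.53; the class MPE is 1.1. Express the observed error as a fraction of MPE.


e = indication - reference = 40.504 - 41.53 = -1.0260
|e| = 1.0260
ratio = |e| / MPE = 1.0260 / 1.1
ratio = 0.9327

0.9327


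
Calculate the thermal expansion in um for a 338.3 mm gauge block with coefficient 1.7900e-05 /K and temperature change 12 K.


dL = L * alpha * dT
= 338.3 * 1.7900e-05 * 12
= 0.0726668 mm
dL_um = 0.0726668 * 1000 = 72.6668 um

72.6668


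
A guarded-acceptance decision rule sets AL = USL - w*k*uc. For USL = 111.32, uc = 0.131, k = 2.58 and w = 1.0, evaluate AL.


U = k * uc = 2.58 * 0.131 = 0.33798
guard band g = w * U = 1.0 * 0.33798 = 0.33798
AL = USL - g = 111.32 - 0.33798
AL = 110.9820

110.9820


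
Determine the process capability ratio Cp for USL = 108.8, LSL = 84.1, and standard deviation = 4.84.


Cp = (USL - LSL) / (6 * sigma)
= (108.8 - 84.1) / (6 * 4.84)
= 24.7000 / 29.0400
= 0.8506

0.8506


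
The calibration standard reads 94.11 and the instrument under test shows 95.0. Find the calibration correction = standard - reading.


Correction = standard - reading
= 94.11 - 95.0
= -0.8900

-0.8900


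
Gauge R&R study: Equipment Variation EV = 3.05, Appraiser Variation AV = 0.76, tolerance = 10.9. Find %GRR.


GRR = sqrt(EV^2 + AV^2) = sqrt(3.05^2 + 0.76^2) = 3.1432626
%GRR = GRR / tol * 100 = 3.1432626 / 10.9 * 100
%GRR = 28.8373

28.8373


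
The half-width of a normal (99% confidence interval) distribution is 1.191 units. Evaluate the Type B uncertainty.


u_B = half_width / 2.576
u_B = 1.191 / 2.576
u_B = 0.4623

0.4623


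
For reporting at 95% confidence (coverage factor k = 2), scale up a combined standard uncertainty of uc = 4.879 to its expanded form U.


U = k * uc
U = 2 * 4.879
U = 9.7580

9.7580


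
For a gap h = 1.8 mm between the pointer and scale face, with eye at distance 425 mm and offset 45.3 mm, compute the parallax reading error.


error = h * offset / d
= 1.8 * 45.3 / 425
= 0.1919

0.1919


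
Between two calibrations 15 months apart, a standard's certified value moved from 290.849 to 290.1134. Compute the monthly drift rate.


rate = (v2 - v1) / months
= (290.1134 - 290.849) / 15
= -0.7356 / 15
= -0.0490

-0.0490


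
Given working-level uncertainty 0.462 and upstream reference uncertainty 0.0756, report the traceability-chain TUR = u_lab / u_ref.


TUR = u_lab / u_ref
= 0.462 / 0.0756
= 6.1111

6.1111


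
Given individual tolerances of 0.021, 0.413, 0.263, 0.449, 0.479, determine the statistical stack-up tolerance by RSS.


RSS = sqrt(0.021^2 + 0.413^2 + 0.263^2 + 0.449^2 + 0.479^2)
= sqrt(0.671221)
= 0.8193

0.8193


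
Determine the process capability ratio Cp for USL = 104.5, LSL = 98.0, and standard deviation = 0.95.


Cp = (USL - LSL) / (6 * sigma)
= (104.5 - 98.0) / (6 * 0.95)
= 6.5000 / 5.7000
= 1.1404

1.1404


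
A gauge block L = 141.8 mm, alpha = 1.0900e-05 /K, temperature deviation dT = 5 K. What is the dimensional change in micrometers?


dL = L * alpha * dT
= 141.8 * 1.0900e-05 * 5
= 0.0077281 mm
dL_um = 0.0077281 * 1000 = 7.7281 um

7.7281


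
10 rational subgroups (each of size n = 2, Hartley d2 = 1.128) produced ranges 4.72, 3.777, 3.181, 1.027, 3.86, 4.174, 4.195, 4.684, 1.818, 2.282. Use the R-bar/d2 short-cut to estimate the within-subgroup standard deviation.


R_bar = (4.72 + 3.777 + 3.181 + 1.027 + 3.86 + 4.174 + 4.195 + 4.684 + 1.818 + 2.282) / 10
R_bar = 33.718 / 10 = 3.3718
sigma_hat = R_bar / d2 = 3.3718 / 1.128 = 2.9892

2.9892


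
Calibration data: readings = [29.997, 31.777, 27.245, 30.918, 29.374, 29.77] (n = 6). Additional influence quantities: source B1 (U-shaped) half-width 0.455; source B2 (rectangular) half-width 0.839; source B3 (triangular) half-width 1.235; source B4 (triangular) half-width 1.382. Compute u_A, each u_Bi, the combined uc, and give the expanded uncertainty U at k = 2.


mean = (29.997 + 31.777 + 27.245 + 30.918 + 29.374 + 29.77) / 6 = 29.84683333
s = sqrt(sum((x - mean)^2)/(n-1)) = 1.5423685
u_A = s / sqrt(n) = 1.5423685 / sqrt(6) = 0.6296693
u_B1 = 0.455 / sqrt(2) = 0.32173359
u_B2 = 0.839 / sqrt(3) = 0.48439688
u_B3 = 1.235 / sqrt(6) = 0.50418664
u_B4 = 1.382 / sqrt(6) = 0.56419914
uc = sqrt(0.6296693^2 + 0.32173359^2 + 0.48439688^2 + 0.50418664^2 + 0.56419914^2) = 1.1433115
U = k * uc = 2 * 1.1433115
U = 2.2866

2.2866


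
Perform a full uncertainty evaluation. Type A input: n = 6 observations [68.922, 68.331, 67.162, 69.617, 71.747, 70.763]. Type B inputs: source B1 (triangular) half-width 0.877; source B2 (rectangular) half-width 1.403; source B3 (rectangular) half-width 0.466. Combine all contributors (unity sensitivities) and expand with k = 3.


mean = (68.922 + 68.331 + 67.162 + 69.617 + 71.747 + 70.763) / 6 = 69.42366667
s = sqrt(sum((x - mean)^2)/(n-1)) = 1.6607104
u_A = s / sqrt(n) = 1.6607104 / sqrt(6) = 0.67798218
u_B1 = 0.877 / sqrt(6) = 0.35803375
u_B2 = 1.403 / sqrt(3) = 0.81002243
u_B3 = 0.466 / sqrt(3) = 0.26904523
uc = sqrt(0.67798218^2 + 0.35803375^2 + 0.81002243^2 + 0.26904523^2) = 1.1473315
U = k * uc = 3 * 1.1473315
U = 3.4420

3.4420


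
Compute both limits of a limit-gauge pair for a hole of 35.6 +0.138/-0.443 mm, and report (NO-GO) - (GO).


GO = nominal - lower_tol (smallest hole = maximum material condition)
GO = 35.6 - 0.443 = 35.157
NO-GO = nominal + upper_tol (largest hole = least material condition)
NO-GO = 35.6 + 0.138 = 35.738
spread = NO-GO - GO = 35.738 - 35.157 = 0.5810

0.5810


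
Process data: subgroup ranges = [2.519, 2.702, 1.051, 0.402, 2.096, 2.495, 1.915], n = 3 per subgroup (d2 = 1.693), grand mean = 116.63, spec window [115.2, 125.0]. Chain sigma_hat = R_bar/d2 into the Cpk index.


R_bar = (2.519 + 2.702 + 1.051 + 0.402 + 2.096 + 2.495 + 1.915) / 7 = 1.8828571
sigma = R_bar / d2 = 1.8828571 / 1.693 = 1.1121424
Cp = (USL - LSL)/(6*sigma) = (125.0 - 115.2)/(6*1.1121424) = 1.4686
Cpu = (125.0 - 116.63)/(3*1.1121424) = 2.5087
Cpl = (116.63 - 115.2)/(3*1.1121424) = 0.4286
Cpk = min(Cpu, Cpl) = 0.4286

0.4286


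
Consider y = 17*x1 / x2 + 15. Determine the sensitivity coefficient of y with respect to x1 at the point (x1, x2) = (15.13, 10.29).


y = 17*x1 / x2 + 15
dy/dx1 = 17/x2
Evaluate at x2 = 10.29: c1 = 17 / 10.29
c1 = 1.6521

1.6521


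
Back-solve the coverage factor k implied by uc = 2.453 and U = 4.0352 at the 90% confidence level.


k = U / uc
k = 4.0352 / 2.453
k = 1.645

1.645


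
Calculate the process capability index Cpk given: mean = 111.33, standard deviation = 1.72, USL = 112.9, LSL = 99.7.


Cpu = (USL - mean) / (3*sigma) = (112.9 - 111.33) / (3*1.72) = 0.3043
Cpl = (mean - LSL) / (3*sigma) = (111.33 - 99.7) / (3*1.72) = 2.2539
Cpk = min(Cpu, Cpl) = 0.3043

0.3043


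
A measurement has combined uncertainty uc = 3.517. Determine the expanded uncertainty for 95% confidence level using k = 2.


U = k * uc
U = 2 * 3.517
U = 7.0340

7.0340


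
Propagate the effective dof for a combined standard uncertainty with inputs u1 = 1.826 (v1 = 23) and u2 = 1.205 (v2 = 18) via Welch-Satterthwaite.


uc = sqrt(u1^2 + u2^2) = sqrt(1.826^2 + 1.205^2) = 2.1877616
v_eff = uc^4 / (u1^4/v1 + u2^4/v2)
= 2.1877616^4 / (1.826^4/23 + 1.205^4/18)
= 22.908676 / 0.6004971
v_eff = 38.1495

38.1495


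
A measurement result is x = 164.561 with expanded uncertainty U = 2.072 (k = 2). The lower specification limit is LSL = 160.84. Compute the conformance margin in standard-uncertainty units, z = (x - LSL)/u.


u = U / k = 2.072 / 2 = 1.036
margin = |LSL - x| = |160.84 - 164.561| = 3.721
z = margin / u = 3.721 / 1.036
z = 3.5917

3.5917


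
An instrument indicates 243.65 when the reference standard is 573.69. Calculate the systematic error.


Systematic error = measured - true
= 243.65 - 573.69
= -330.0400

-330.0400


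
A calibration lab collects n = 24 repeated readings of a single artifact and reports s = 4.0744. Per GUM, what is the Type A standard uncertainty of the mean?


u_A = s / sqrt(n)
u_A = 4.0744 / sqrt(24)
u_A = 4.0744 / 4.8989795
u_A = 0.8317

0.8317


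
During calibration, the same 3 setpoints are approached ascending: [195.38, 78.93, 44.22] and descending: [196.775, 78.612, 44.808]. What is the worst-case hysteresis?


|195.38 - 196.775| = 1.3950
|78.93 - 78.612| = 0.3180
|44.22 - 44.808| = 0.5880
hysteresis = max(diffs) = 1.3950

1.3950


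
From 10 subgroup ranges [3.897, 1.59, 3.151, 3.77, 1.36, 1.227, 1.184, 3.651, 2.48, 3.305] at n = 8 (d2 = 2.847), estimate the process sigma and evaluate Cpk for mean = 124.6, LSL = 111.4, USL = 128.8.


R_bar = (3.897 + 1.59 + 3.151 + 3.77 + 1.36 + 1.227 + 1.184 + 3.651 + 2.48 + 3.305) / 10 = 2.5615
sigma = R_bar / d2 = 2.5615 / 2.847 = 0.899719
Cp = (USL - LSL)/(6*sigma) = (128.8 - 111.4)/(6*0.899719) = 3.2232
Cpu = (128.8 - 124.6)/(3*0.899719) = 1.5560
Cpl = (124.6 - 111.4)/(3*0.899719) = 4.8904
Cpk = min(Cpu, Cpl) = 1.5560

1.5560


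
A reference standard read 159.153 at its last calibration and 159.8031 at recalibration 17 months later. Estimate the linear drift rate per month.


rate = (v2 - v1) / months
= (159.8031 - 159.153) / 17
= 0.6501 / 17
= 0.0382

0.0382


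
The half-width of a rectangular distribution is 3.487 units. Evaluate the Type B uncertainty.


u_B = half_width / sqrt(3)
u_B = 3.487 / 1.7320508
u_B = 2.0132

2.0132


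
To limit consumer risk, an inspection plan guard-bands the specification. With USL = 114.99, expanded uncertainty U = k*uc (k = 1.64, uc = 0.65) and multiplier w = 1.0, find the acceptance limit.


U = k * uc = 1.64 * 0.65 = 1.066
guard band g = w * U = 1.0 * 1.066 = 1.066
AL = USL - g = 114.99 - 1.066
AL = 113.9240

113.9240


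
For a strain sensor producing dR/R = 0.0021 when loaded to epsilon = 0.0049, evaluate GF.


GF = (dR/R) / epsilon
= 0.0021 / 0.0049
= 0.4286

0.4286


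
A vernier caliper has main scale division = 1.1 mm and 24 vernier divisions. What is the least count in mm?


LC = MSD / n_div
= 1.1 / 24
= 0.0458

0.0458


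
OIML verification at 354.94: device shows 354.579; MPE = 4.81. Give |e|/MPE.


e = indication - reference = 354.579 - 354.94 = -0.3610
|e| = 0.3610
ratio = |e| / MPE = 0.3610 / 4.81
ratio = 0.0751

0.0751


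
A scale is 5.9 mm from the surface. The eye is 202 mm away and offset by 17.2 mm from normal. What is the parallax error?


error = h * offset / d
= 5.9 * 17.2 / 202
= 0.5024

0.5024


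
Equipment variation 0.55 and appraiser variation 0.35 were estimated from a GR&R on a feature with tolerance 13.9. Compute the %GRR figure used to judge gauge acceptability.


GRR = sqrt(EV^2 + AV^2) = sqrt(0.55^2 + 0.35^2) = 0.65192024
%GRR = GRR / tol * 100 = 0.65192024 / 13.9 * 100
%GRR = 4.6901

4.6901


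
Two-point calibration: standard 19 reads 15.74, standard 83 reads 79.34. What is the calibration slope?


slope = (y2 - y1) / (x2 - x1)
= (79.34 - 15.74) / (83 - 19)
= 63.6000 / 64
= 0.9938

0.9938


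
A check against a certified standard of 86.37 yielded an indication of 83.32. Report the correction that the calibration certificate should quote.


Correction = standard - reading
= 86.37 - 83.32
= 3.0500

3.0500


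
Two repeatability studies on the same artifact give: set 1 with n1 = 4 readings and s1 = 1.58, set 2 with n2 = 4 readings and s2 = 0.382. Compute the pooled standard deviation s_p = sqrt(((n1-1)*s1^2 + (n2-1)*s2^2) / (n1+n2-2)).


s_p = sqrt(((n1-1)*s1^2 + (n2-1)*s2^2) / (n1+n2-2))
numerator = (4-1)*1.58^2 + (4-1)*0.382^2 = 7.4892 + 0.437772 = 7.926972
denominator = 4 + 4 - 2 = 6
s_p^2 = 7.926972 / 6 = 1.321162
s_p = sqrt(1.321162) = 1.1494

1.1494


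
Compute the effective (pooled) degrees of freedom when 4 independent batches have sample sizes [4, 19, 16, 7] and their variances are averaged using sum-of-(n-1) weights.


nu = sum_i (n_i - 1)
nu = ((4 - 1) + (19 - 1) + (16 - 1) + (7 - 1))
nu = 3 + 18 + 15 + 6
nu = 42

42


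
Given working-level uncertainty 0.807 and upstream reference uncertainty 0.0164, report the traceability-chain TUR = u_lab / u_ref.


TUR = u_lab / u_ref
= 0.807 / 0.0164
= 49.2073

49.2073


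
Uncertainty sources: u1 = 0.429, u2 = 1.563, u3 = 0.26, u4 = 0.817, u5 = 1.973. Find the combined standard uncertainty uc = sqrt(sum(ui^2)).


uc = sqrt(0.429^2 + 1.563^2 + 0.26^2 + 0.817^2 + 1.973^2)
uc = sqrt(7.254828)
uc = 2.6935

2.6935


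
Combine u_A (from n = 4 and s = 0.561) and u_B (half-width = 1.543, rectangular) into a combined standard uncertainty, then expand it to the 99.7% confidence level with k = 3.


u_A = s / sqrt(n) = 0.561 / sqrt(4) = 0.2805
u_B = half_width / sqrt(3) = 1.543 / sqrt(3) = 0.89085147
uc = sqrt(u_A^2 + u_B^2) = sqrt(0.2805^2 + 0.89085147^2) = 0.9339682
U = k * uc = 3 * 0.9339682
U = 2.8019

2.8019


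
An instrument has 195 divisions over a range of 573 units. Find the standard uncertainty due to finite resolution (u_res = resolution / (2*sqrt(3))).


resolution = range / divisions
resolution = 573 / 195 = 2.9384615
u_res = resolution / (2*sqrt(3))
u_res = 2.9384615 / 3.4641016
u_res = 0.8483

0.8483


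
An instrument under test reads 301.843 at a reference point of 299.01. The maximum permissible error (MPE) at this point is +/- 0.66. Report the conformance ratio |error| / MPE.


e = indication - reference = 301.843 - 299.01 = 2.8330
|e| = 2.8330
ratio = |e| / MPE = 2.8330 / 0.66
ratio = 4.2924

4.2924


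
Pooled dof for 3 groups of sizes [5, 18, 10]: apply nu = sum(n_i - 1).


nu = sum_i (n_i - 1)
nu = ((5 - 1) + (18 - 1) + (10 - 1))
nu = 4 + 17 + 9
nu = 30

30


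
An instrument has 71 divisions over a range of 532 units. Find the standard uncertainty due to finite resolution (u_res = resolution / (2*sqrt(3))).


resolution = range / divisions
resolution = 532 / 71 = 7.4929577
u_res = resolution / (2*sqrt(3))
u_res = 7.4929577 / 3.4641016
u_res = 2.1630

2.1630


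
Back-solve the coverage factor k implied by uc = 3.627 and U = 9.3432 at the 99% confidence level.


k = U / uc
k = 9.3432 / 3.627
k = 2.576

2.576


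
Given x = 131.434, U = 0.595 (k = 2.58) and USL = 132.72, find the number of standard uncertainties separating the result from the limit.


u = U / k = 0.595 / 2.58 = 0.23062016
margin = |USL - x| = |132.72 - 131.434| = 1.286
z = margin / u = 1.286 / 0.23062016
z = 5.5763

5.5763


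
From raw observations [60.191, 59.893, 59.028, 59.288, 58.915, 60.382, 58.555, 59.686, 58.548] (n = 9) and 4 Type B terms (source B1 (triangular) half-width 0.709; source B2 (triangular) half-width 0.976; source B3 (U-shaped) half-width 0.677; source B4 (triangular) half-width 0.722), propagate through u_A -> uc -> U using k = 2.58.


mean = (60.191 + 59.893 + 59.028 + 59.288 + 58.915 + 60.382 + 58.555 + 59.686 + 58.548) / 9 = 59.38733333
s = sqrt(sum((x - mean)^2)/(n-1)) = 0.68369291
u_A = s / sqrt(n) = 0.68369291 / sqrt(9) = 0.22789764
u_B1 = 0.709 / sqrt(6) = 0.28944804
u_B2 = 0.976 / sqrt(6) = 0.39845033
u_B3 = 0.677 / sqrt(2) = 0.47871129
u_B4 = 0.722 / sqrt(6) = 0.29475527
uc = sqrt(0.22789764^2 + 0.28944804^2 + 0.39845033^2 + 0.47871129^2 + 0.29475527^2) = 0.78136121
U = k * uc = 2.58 * 0.78136121
U = 2.0159

2.0159


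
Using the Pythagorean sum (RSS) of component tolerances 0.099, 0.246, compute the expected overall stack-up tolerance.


RSS = sqrt(0.099^2 + 0.246^2)
= sqrt(0.070317)
= 0.2652

0.2652


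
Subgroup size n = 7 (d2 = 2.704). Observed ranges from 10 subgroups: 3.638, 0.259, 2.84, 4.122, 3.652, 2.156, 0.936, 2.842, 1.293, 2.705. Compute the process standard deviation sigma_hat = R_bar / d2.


R_bar = (3.638 + 0.259 + 2.84 + 4.122 + 3.652 + 2.156 + 0.936 + 2.842 + 1.293 + 2.705) / 10
R_bar = 24.443 / 10 = 2.4443
sigma_hat = R_bar / d2 = 2.4443 / 2.704 = 0.9040

0.9040


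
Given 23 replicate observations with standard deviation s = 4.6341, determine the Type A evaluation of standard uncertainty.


u_A = s / sqrt(n)
u_A = 4.6341 / sqrt(23)
u_A = 4.6341 / 4.7958315
u_A = 0.9663

0.9663


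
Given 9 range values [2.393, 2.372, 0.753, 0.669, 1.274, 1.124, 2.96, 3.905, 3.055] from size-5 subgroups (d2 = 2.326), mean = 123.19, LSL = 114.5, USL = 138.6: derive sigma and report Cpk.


R_bar = (2.393 + 2.372 + 0.753 + 0.669 + 1.274 + 1.124 + 2.96 + 3.905 + 3.055) / 9 = 2.0561111
sigma = R_bar / d2 = 2.0561111 / 2.326 = 0.88396866
Cp = (USL - LSL)/(6*sigma) = (138.6 - 114.5)/(6*0.88396866) = 4.5439
Cpu = (138.6 - 123.19)/(3*0.88396866) = 5.8109
Cpl = (123.19 - 114.5)/(3*0.88396866) = 3.2769
Cpk = min(Cpu, Cpl) = 3.2769

3.2769


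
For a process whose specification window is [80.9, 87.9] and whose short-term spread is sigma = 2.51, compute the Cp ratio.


Cp = (USL - LSL) / (6 * sigma)
= (87.9 - 80.9) / (6 * 2.51)
= 7.0000 / 15.0600
= 0.4648

0.4648


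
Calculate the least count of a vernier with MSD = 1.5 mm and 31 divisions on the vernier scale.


LC = MSD / n_div
= 1.5 / 31
= 0.0484

0.0484


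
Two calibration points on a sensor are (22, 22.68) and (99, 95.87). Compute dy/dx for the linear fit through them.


slope = (y2 - y1) / (x2 - x1)
= (95.87 - 22.68) / (99 - 22)
= 73.1900 / 77
= 0.9505

0.9505
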